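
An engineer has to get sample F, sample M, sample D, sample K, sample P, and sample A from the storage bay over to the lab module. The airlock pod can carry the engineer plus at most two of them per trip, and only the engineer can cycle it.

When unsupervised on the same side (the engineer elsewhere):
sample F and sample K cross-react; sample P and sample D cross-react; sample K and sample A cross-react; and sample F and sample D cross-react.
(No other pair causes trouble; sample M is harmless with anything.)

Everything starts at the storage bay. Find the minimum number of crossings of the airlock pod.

Counting alone: the engineer can take at most 2 across per trip to the lab module, so moving all 6 needs at least 3 loaded trips out, with a return between consecutive ones — at least 5 crossings.
The safety rule pushes this higher. Following every safe sequence of crossings, the most of the 6 that can be at the lab module as the airlock pod arrives there on crossing 5 is 5 — never all 6.
So no plan with fewer than 7 crossings exists, and this one achieves 7:
1. Engineer goes to the lab module with sample D and sample K.
2. Engineer goes back to the storage bay alone.
3. Engineer goes to the lab module with sample F and sample M.
4. Engineer goes back to the storage bay with sample D and sample K.
5. Engineer goes to the lab module with sample A and sample P.
6. Engineer goes back to the storage bay alone.
7. Engineer goes to the lab module with sample D and sample K.

7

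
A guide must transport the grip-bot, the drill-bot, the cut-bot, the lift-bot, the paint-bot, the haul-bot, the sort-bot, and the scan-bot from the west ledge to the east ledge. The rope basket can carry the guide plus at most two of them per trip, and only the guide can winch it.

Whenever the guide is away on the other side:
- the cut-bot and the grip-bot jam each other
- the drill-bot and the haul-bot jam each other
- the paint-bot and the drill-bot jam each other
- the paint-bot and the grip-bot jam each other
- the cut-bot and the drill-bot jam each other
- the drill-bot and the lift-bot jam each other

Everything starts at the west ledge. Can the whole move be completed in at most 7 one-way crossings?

No

Counting alone: the guide can take at most 2 across per trip to the east ledge, so moving all 8 needs at least 4 loaded trips out, with a return between consecutive ones — at least 7 crossings.
The safety rule pushes this higher. Following every safe sequence of crossings, the most of the 8 that can be at the east ledge as the rope basket arrives there on crossing 7 is 7 — never all 8.
So the move cannot be finished within 7 crossings. (The shortest complete plan takes 9:)
1. Guide goes to the east ledge with the drill-bot and the grip-bot.
2. Guide goes back to the west ledge alone.
3. Guide goes to the east ledge with the cut-bot and the lift-bot.
4. Guide goes back to the west ledge with the drill-bot and the grip-bot.
5. Guide goes to the east ledge with the haul-bot and the paint-bot.
6. Guide goes back to the west ledge alone.
7. Guide goes to the east ledge with the scan-bot and the sort-bot.
8. Guide goes back to the west ledge alone.
9. Guide goes to the east ledge with the drill-bot and the grip-bot.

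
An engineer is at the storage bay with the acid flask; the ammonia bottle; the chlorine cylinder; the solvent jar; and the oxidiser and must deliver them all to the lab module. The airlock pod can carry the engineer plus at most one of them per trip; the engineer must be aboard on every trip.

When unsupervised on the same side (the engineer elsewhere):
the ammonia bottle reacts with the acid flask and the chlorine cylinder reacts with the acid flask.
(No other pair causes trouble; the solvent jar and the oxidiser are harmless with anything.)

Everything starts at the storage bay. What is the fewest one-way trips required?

11

Counting alone: the engineer can take at most 1 across per trip to the lab module, so moving all 5 needs at least 5 loaded trips out, with a return between consecutive ones — at least 9 crossings.
The safety rule pushes this higher. Following every safe sequence of crossings, the most of the 5 that can be at the lab module as the airlock pod arrives there on crossing 9 is 4 — never all 5.
So no plan with fewer than 11 crossings exists, and this one achieves 11:
1. Engineer goes to the lab module with the acid flask.
2. Engineer goes back to the storage bay alone.
3. Engineer goes to the lab module with the ammonia bottle.
4. Engineer goes back to the storage bay with the acid flask.
5. Engineer goes to the lab module with the chlorine cylinder.
6. Engineer goes back to the storage bay alone.
7. Engineer goes to the lab module with the solvent jar.
8. Engineer goes back to the storage bay alone.
9. Engineer goes to the lab module with the oxidiser.
10. Engineer goes back to the storage bay alone.
11. Engineer goes to the lab module with the acid flask.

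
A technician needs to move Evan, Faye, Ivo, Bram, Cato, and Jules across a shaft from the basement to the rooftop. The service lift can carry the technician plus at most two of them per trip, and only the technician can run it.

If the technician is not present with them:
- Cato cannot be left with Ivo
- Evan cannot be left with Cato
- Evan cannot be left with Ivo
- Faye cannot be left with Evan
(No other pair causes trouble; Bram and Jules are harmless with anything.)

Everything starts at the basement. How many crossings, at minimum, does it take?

9

Counting alone: the technician can take at most 2 across per trip to the rooftop, so moving all 6 needs at least 3 loaded trips out, with a return between consecutive ones — at least 5 crossings.
The safety rule pushes this higher. Following every safe sequence of crossings, the most of the 6 that can be at the rooftop as the service lift arrives there on crossings 5, 7 is 4, 5 respectively — never all 6.
So no plan with fewer than 9 crossings exists, and this one achieves 9:
1. Technician goes to the rooftop with Evan and Ivo.  [the basement: Bram, Cato, Faye, Jules | the rooftop: Evan, Ivo]
2. Technician goes back to the basement with Evan.  [the basement: Bram, Cato, Evan, Faye, Jules | the rooftop: Ivo]
3. Technician goes to the rooftop with Evan and Faye.  [the basement: Bram, Cato, Jules | the rooftop: Evan, Faye, Ivo]
4. Technician goes back to the basement with Evan.  [the basement: Bram, Cato, Evan, Jules | the rooftop: Faye, Ivo]
5. Technician goes to the rooftop with Bram and Evan.  [the basement: Cato, Jules | the rooftop: Bram, Evan, Faye, Ivo]
6. Technician goes back to the basement with Evan.  [the basement: Cato, Evan, Jules | the rooftop: Bram, Faye, Ivo]
7. Technician goes to the rooftop with Evan and Jules.  [the basement: Cato | the rooftop: Bram, Evan, Faye, Ivo, Jules]
8. Technician goes back to the basement with Evan.  [the basement: Cato, Evan | the rooftop: Bram, Faye, Ivo, Jules]
9. Technician goes to the rooftop with Cato and Evan.  [the basement: — | the rooftop: Bram, Cato, Evan, Faye, Ivo, Jules]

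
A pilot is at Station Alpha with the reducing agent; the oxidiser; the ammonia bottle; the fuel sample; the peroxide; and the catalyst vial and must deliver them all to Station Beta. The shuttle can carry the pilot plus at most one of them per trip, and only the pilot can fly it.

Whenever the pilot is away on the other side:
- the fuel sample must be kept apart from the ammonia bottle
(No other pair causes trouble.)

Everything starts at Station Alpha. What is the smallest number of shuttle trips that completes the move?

11

Counting alone: the pilot can take at most 1 across per trip to Station Beta, so moving all 6 needs at least 6 loaded trips out, with a return between consecutive ones — at least 11 crossings.
The plan below uses exactly 11 crossings, so it is optimal:
1. Pilot goes to Station Beta with the ammonia bottle.  [Station Alpha: the catalyst vial, the fuel sample, the oxidiser, the peroxide, the reducing agent | Station Beta: the ammonia bottle]
2. Pilot goes back to Station Alpha alone.  [Station Alpha: the catalyst vial, the fuel sample, the oxidiser, the peroxide, the reducing agent | Station Beta: the ammonia bottle]
3. Pilot goes to Station Beta with the reducing agent.  [Station Alpha: the catalyst vial, the fuel sample, the oxidiser, the peroxide | Station Beta: the ammonia bottle, the reducing agent]
4. Pilot goes back to Station Alpha alone.  [Station Alpha: the catalyst vial, the fuel sample, the oxidiser, the peroxide | Station Beta: the ammonia bottle, the reducing agent]
5. Pilot goes to Station Beta with the oxidiser.  [Station Alpha: the catalyst vial, the fuel sample, the peroxide | Station Beta: the ammonia bottle, the oxidiser, the reducing agent]
6. Pilot goes back to Station Alpha alone.  [Station Alpha: the catalyst vial, the fuel sample, the peroxide | Station Beta: the ammonia bottle, the oxidiser, the reducing agent]
7. Pilot goes to Station Beta with the peroxide.  [Station Alpha: the catalyst vial, the fuel sample | Station Beta: the ammonia bottle, the oxidiser, the peroxide, the reducing agent]
8. Pilot goes back to Station Alpha alone.  [Station Alpha: the catalyst vial, the fuel sample | Station Beta: the ammonia bottle, the oxidiser, the peroxide, the reducing agent]
9. Pilot goes to Station Beta with the catalyst vial.  [Station Alpha: the fuel sample | Station Beta: the ammonia bottle, the catalyst vial, the oxidiser, the peroxide, the reducing agent]
10. Pilot goes back to Station Alpha alone.  [Station Alpha: the fuel sample | Station Beta: the ammonia bottle, the catalyst vial, the oxidiser, the peroxide, the reducing agent]
11. Pilot goes to Station Beta with the fuel sample.  [Station Alpha: — | Station Beta: the ammonia bottle, the catalyst vial, the fuel sample, the oxidiser, the peroxide, the reducing agent]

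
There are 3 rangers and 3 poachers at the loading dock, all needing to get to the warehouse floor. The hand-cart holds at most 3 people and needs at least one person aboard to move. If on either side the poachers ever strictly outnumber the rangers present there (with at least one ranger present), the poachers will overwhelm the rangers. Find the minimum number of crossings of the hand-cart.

5

Counting alone: each trip to the warehouse floor takes at most 3 across and each return brings at least 1 back, so after t trips out (and t−1 returns) at most 3t − (t−1) of the 6 are across; that first reaches 6 at t = 3, so at least 5 crossings are needed.
The plan below uses exactly 5 crossings, so it is optimal:
1. 2 poachers → the warehouse floor.  (the loading dock: 3R 1P; the warehouse floor: 0R 2P)
2. 1 poacher ← the loading dock.  (the loading dock: 3R 2P; the warehouse floor: 0R 1P)
3. 3 rangers → the warehouse floor.  (the loading dock: 0R 2P; the warehouse floor: 3R 1P)
4. 1 poacher ← the loading dock.  (the loading dock: 0R 3P; the warehouse floor: 3R 0P)
5. 3 poachers → the warehouse floor.  (the loading dock: 0R 0P; the warehouse floor: 3R 3P)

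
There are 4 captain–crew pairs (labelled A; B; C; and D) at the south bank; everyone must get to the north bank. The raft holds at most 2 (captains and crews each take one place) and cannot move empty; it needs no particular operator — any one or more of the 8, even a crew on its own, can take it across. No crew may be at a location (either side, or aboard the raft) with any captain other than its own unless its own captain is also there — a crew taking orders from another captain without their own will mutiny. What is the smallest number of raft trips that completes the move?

Following every safe sequence of crossings from the start, the most of the 8 that can be at the north bank as the raft arrives there on crossings 1, 3, 5 is 2, 3, 4 respectively; the best ever achieved is 4 of 8.
From crossing 7 on, no configuration arises that was not already reachable earlier: only 44 distinct safe configurations (who is on which side, and where the raft is) can ever be reached, none of them has everyone across, and every continuation just revisits them. So no valid plan exists.

impossible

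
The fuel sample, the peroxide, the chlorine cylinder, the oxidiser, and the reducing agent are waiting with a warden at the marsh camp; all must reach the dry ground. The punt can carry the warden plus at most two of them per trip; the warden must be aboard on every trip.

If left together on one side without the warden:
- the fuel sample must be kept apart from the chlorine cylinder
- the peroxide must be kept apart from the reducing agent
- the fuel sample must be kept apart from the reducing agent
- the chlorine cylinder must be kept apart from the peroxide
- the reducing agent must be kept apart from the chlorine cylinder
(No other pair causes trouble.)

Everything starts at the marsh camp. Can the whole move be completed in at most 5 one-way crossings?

No

Counting alone: the warden can take at most 2 across per trip to the dry ground, so moving all 5 needs at least 3 loaded trips out, with a return between consecutive ones — at least 5 crossings.
The safety rule pushes this higher. Following every safe sequence of crossings, the most of the 5 that can be at the dry ground as the punt arrives there on crossing 5 is 4 — never all 5.
So the move cannot be finished within 5 crossings. (The shortest complete plan takes 7:)
1. Warden goes to the dry ground with the chlorine cylinder and the reducing agent.
2. Warden goes back to the marsh camp with the chlorine cylinder.
3. Warden goes to the dry ground with the fuel sample and the peroxide.
4. Warden goes back to the marsh camp with the reducing agent.
5. Warden goes to the dry ground with the chlorine cylinder and the oxidiser.
6. Warden goes back to the marsh camp with the chlorine cylinder.
7. Warden goes to the dry ground with the chlorine cylinder and the reducing agent.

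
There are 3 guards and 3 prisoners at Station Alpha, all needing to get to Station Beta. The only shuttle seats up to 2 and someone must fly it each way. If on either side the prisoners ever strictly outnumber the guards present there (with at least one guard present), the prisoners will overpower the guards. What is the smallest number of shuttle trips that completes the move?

11

Counting alone: each trip to Station Beta takes at most 2 across and each return brings at least 1 back, so after t trips out (and t−1 returns) at most 2t − (t−1) of the 6 are across; that first reaches 6 at t = 5, so at least 9 crossings are needed.
The safety rule pushes this higher. Following every safe sequence of crossings, the most of the 6 that can be at Station Beta as the shuttle arrives there on crossing 9 is 5 — never all 6.
So no plan with fewer than 11 crossings exists, and this one achieves 11:
1. 2 prisoners → Station Beta.  (Station Alpha: 3G 1P; Station Beta: 0G 2P)
2. 1 prisoner ← Station Alpha.  (Station Alpha: 3G 2P; Station Beta: 0G 1P)
3. 2 prisoners → Station Beta.  (Station Alpha: 3G 0P; Station Beta: 0G 3P)
4. 1 prisoner ← Station Alpha.  (Station Alpha: 3G 1P; Station Beta: 0G 2P)
5. 2 guards → Station Beta.  (Station Alpha: 1G 1P; Station Beta: 2G 2P)
6. 1 guard and 1 prisoner ← Station Alpha.  (Station Alpha: 2G 2P; Station Beta: 1G 1P)
7. 2 guards → Station Beta.  (Station Alpha: 0G 2P; Station Beta: 3G 1P)
8. 1 prisoner ← Station Alpha.  (Station Alpha: 0G 3P; Station Beta: 3G 0P)
9. 2 prisoners → Station Beta.  (Station Alpha: 0G 1P; Station Beta: 3G 2P)
10. 1 prisoner ← Station Alpha.  (Station Alpha: 0G 2P; Station Beta: 3G 1P)
11. 2 prisoners → Station Beta.  (Station Alpha: 0G 0P; Station Beta: 3G 3P)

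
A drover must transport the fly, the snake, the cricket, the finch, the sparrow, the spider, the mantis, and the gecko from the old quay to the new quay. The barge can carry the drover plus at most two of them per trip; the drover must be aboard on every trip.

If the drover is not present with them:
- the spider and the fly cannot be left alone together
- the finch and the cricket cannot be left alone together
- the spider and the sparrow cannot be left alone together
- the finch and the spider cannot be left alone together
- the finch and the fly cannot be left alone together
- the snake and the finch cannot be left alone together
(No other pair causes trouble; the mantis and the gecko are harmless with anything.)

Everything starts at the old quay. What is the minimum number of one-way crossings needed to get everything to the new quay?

13

Counting alone: the drover can take at most 2 across per trip to the new quay, so moving all 8 needs at least 4 loaded trips out, with a return between consecutive ones — at least 7 crossings.
The safety rule pushes this higher. Following every safe sequence of crossings, the most of the 8 that can be at the new quay as the barge arrives there on crossings 7, 9, 11 is 5, 6, 7 respectively — never all 8.
So no plan with fewer than 13 crossings exists, and this one achieves 13:
1. Drover goes to the new quay with the finch and the spider.
2. Drover goes back to the old quay with the finch.
3. Drover goes to the new quay with the finch and the snake.
4. Drover goes back to the old quay with the finch.
5. Drover goes to the new quay with the cricket and the fly.
6. Drover goes back to the old quay with the fly.
7. Drover goes to the new quay with the fly and the sparrow.
8. Drover goes back to the old quay with the spider.
9. Drover goes to the new quay with the finch and the mantis.
10. Drover goes back to the old quay with the finch.
11. Drover goes to the new quay with the finch and the gecko.
12. Drover goes back to the old quay with the finch.
13. Drover goes to the new quay with the finch and the spider.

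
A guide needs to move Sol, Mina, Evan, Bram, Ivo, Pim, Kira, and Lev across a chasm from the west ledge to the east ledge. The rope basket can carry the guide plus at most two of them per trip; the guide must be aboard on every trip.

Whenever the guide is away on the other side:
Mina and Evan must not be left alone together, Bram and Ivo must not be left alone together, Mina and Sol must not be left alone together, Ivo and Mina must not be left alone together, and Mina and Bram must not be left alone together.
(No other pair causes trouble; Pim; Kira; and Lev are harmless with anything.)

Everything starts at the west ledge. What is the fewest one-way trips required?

13

Counting alone: the guide can take at most 2 across per trip to the east ledge, so moving all 8 needs at least 4 loaded trips out, with a return between consecutive ones — at least 7 crossings.
The safety rule pushes this higher. Following every safe sequence of crossings, the most of the 8 that can be at the east ledge as the rope basket arrives there on crossings 7, 9, 11 is 5, 6, 7 respectively — never all 8.
So no plan with fewer than 13 crossings exists, and this one achieves 13:
1. Guide goes to the east ledge with Bram and Mina.
2. Guide goes back to the west ledge with Mina.
3. Guide goes to the east ledge with Mina and Sol.
4. Guide goes back to the west ledge with Mina.
5. Guide goes to the east ledge with Evan and Mina.
6. Guide goes back to the west ledge with Mina.
7. Guide goes to the east ledge with Mina and Pim.
8. Guide goes back to the west ledge with Mina.
9. Guide goes to the east ledge with Kira and Mina.
10. Guide goes back to the west ledge with Mina.
11. Guide goes to the east ledge with Lev and Mina.
12. Guide goes back to the west ledge with Mina.
13. Guide goes to the east ledge with Ivo and Mina.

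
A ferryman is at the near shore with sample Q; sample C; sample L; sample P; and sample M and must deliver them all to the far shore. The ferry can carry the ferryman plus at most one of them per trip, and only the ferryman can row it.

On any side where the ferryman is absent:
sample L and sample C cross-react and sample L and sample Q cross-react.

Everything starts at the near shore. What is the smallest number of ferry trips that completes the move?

11

Counting alone: the ferryman can take at most 1 across per trip to the far shore, so moving all 5 needs at least 5 loaded trips out, with a return between consecutive ones — at least 9 crossings.
The safety rule pushes this higher. Following every safe sequence of crossings, the most of the 5 that can be at the far shore as the ferry arrives there on crossing 9 is 4 — never all 5.
So no plan with fewer than 11 crossings exists, and this one achieves 11:
1. Ferryman goes to the far shore with sample L.  [the near shore: sample C, sample M, sample P, sample Q | the far shore: sample L]
2. Ferryman goes back to the near shore alone.  [the near shore: sample C, sample M, sample P, sample Q | the far shore: sample L]
3. Ferryman goes to the far shore with sample Q.  [the near shore: sample C, sample M, sample P | the far shore: sample L, sample Q]
4. Ferryman goes back to the near shore with sample L.  [the near shore: sample C, sample L, sample M, sample P | the far shore: sample Q]
5. Ferryman goes to the far shore with sample C.  [the near shore: sample L, sample M, sample P | the far shore: sample C, sample Q]
6. Ferryman goes back to the near shore alone.  [the near shore: sample L, sample M, sample P | the far shore: sample C, sample Q]
7. Ferryman goes to the far shore with sample P.  [the near shore: sample L, sample M | the far shore: sample C, sample P, sample Q]
8. Ferryman goes back to the near shore alone.  [the near shore: sample L, sample M | the far shore: sample C, sample P, sample Q]
9. Ferryman goes to the far shore with sample M.  [the near shore: sample L | the far shore: sample C, sample M, sample P, sample Q]
10. Ferryman goes back to the near shore alone.  [the near shore: sample L | the far shore: sample C, sample M, sample P, sample Q]
11. Ferryman goes to the far shore with sample L.  [the near shore: — | the far shore: sample C, sample L, sample M, sample P, sample Q]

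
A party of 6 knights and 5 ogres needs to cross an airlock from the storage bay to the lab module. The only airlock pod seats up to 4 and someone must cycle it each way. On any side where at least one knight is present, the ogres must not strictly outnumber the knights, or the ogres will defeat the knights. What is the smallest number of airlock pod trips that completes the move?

7

Counting alone: each trip to the lab module takes at most 4 across and each return brings at least 1 back, so after t trips out (and t−1 returns) at most 4t − (t−1) of the 11 are across; that first reaches 11 at t = 4, so at least 7 crossings are needed.
The plan below uses exactly 7 crossings, so it is optimal:
1. 2 ogres → the lab module.  (the storage bay: 6K 3O; the lab module: 0K 2O)
2. 1 ogre ← the storage bay.  (the storage bay: 6K 4O; the lab module: 0K 1O)
3. 4 ogres → the lab module.  (the storage bay: 6K 0O; the lab module: 0K 5O)
4. 1 ogre ← the storage bay.  (the storage bay: 6K 1O; the lab module: 0K 4O)
5. 4 knights → the lab module.  (the storage bay: 2K 1O; the lab module: 4K 4O)
6. 1 ogre ← the storage bay.  (the storage bay: 2K 2O; the lab module: 4K 3O)
7. 2 knights and 2 ogres → the lab module.  (the storage bay: 0K 0O; the lab module: 6K 5O)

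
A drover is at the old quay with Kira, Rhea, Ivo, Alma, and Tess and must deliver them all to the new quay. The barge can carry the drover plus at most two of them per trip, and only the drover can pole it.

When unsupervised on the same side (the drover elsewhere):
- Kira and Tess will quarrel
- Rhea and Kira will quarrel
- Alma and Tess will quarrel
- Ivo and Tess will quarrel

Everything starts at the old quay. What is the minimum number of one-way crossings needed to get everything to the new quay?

Counting alone: the drover can take at most 2 across per trip to the new quay, so moving all 5 needs at least 3 loaded trips out, with a return between consecutive ones — at least 5 crossings.
The plan below uses exactly 5 crossings, so it is optimal:
1. Drover goes to the new quay with Kira and Tess.
2. Drover goes back to the old quay with Tess.
3. Drover goes to the new quay with Alma and Ivo.
4. Drover goes back to the old quay alone.
5. Drover goes to the new quay with Rhea and Tess.

5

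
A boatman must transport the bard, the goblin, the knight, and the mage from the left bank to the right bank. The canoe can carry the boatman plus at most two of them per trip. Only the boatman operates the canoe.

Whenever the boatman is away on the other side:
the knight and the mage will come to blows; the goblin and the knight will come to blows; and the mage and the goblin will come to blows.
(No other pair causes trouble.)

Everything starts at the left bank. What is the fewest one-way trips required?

Counting alone: the boatman can take at most 2 across per trip to the right bank, so moving all 4 needs at least 2 loaded trips out, with a return between consecutive ones — at least 3 crossings.
The safety rule pushes this higher. Following every safe sequence of crossings, the most of the 4 that can be at the right bank as the canoe arrives there on crossing 3 is 3 — never all 4.
So no plan with fewer than 5 crossings exists, and this one achieves 5:
1. Boatman goes to the right bank with the goblin and the knight.  [the left bank: the bard, the mage | the right bank: the goblin, the knight]
2. Boatman goes back to the left bank with the goblin.  [the left bank: the bard, the goblin, the mage | the right bank: the knight]
3. Boatman goes to the right bank with the bard and the goblin.  [the left bank: the mage | the right bank: the bard, the goblin, the knight]
4. Boatman goes back to the left bank with the goblin.  [the left bank: the goblin, the mage | the right bank: the bard, the knight]
5. Boatman goes to the right bank with the goblin and the mage.  [the left bank: — | the right bank: the bard, the goblin, the knight, the mage]

5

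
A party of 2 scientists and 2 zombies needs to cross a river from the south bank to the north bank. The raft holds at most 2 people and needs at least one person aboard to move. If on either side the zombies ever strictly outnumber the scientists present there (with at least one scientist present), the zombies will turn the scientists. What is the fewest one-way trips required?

5

Counting alone: each trip to the north bank takes at most 2 across and each return brings at least 1 back, so after t trips out (and t−1 returns) at most 2t − (t−1) of the 4 are across; that first reaches 4 at t = 3, so at least 5 crossings are needed.
The plan below uses exactly 5 crossings, so it is optimal:
1. 2 zombies → the north bank.  (the south bank: 2S 0Z; the north bank: 0S 2Z)
2. 1 zombie ← the south bank.  (the south bank: 2S 1Z; the north bank: 0S 1Z)
3. 2 scientists → the north bank.  (the south bank: 0S 1Z; the north bank: 2S 1Z)
4. 1 zombie ← the south bank.  (the south bank: 0S 2Z; the north bank: 2S 0Z)
5. 2 zombies → the north bank.  (the south bank: 0S 0Z; the north bank: 2S 2Z)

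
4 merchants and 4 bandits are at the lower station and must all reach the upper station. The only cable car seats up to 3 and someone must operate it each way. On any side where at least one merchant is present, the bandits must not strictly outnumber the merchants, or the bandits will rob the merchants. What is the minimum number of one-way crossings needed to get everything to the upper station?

Counting alone: each trip to the upper station takes at most 3 across and each return brings at least 1 back, so after t trips out (and t−1 returns) at most 3t − (t−1) of the 8 are across; that first reaches 8 at t = 4, so at least 7 crossings are needed.
The safety rule pushes this higher. Following every safe sequence of crossings, the most of the 8 that can be at the upper station as the cable car arrives there on crossing 7 is 7 — never all 8.
So no plan with fewer than 9 crossings exists, and this one achieves 9:
1. 2 bandits → the upper station.  (the lower station: 4M 2B; the upper station: 0M 2B)
2. 1 bandit ← the lower station.  (the lower station: 4M 3B; the upper station: 0M 1B)
3. 3 bandits → the upper station.  (the lower station: 4M 0B; the upper station: 0M 4B)
4. 1 bandit ← the lower station.  (the lower station: 4M 1B; the upper station: 0M 3B)
5. 3 merchants → the upper station.  (the lower station: 1M 1B; the upper station: 3M 3B)
6. 1 merchant and 1 bandit ← the lower station.  (the lower station: 2M 2B; the upper station: 2M 2B)
7. 2 merchants → the upper station.  (the lower station: 0M 2B; the upper station: 4M 2B)
8. 1 bandit ← the lower station.  (the lower station: 0M 3B; the upper station: 4M 1B)
9. 3 bandits → the upper station.  (the lower station: 0M 0B; the upper station: 4M 4B)

9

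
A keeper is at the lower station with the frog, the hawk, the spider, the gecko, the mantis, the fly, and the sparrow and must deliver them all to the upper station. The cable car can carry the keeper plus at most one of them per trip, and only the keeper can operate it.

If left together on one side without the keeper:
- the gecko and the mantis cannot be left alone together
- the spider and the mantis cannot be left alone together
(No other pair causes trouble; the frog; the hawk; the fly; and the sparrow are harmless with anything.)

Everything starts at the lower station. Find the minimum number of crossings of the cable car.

Counting alone: the keeper can take at most 1 across per trip to the upper station, so moving all 7 needs at least 7 loaded trips out, with a return between consecutive ones — at least 13 crossings.
The safety rule pushes this higher. Following every safe sequence of crossings, the most of the 7 that can be at the upper station as the cable car arrives there on crossing 13 is 6 — never all 7.
So no plan with fewer than 15 crossings exists, and this one achieves 15:
1. Keeper goes to the upper station with the mantis.
2. Keeper goes back to the lower station alone.
3. Keeper goes to the upper station with the frog.
4. Keeper goes back to the lower station alone.
5. Keeper goes to the upper station with the hawk.
6. Keeper goes back to the lower station alone.
7. Keeper goes to the upper station with the spider.
8. Keeper goes back to the lower station with the mantis.
9. Keeper goes to the upper station with the gecko.
10. Keeper goes back to the lower station alone.
11. Keeper goes to the upper station with the fly.
12. Keeper goes back to the lower station alone.
13. Keeper goes to the upper station with the sparrow.
14. Keeper goes back to the lower station alone.
15. Keeper goes to the upper station with the mantis.

15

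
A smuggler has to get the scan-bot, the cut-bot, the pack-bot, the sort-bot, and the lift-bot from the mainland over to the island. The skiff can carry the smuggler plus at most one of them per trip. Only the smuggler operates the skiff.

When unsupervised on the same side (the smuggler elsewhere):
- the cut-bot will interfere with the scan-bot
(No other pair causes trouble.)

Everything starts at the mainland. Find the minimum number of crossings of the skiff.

Counting alone: the smuggler can take at most 1 across per trip to the island, so moving all 5 needs at least 5 loaded trips out, with a return between consecutive ones — at least 9 crossings.
The plan below uses exactly 9 crossings, so it is optimal:
1. Smuggler goes to the island with the scan-bot.
2. Smuggler goes back to the mainland alone.
3. Smuggler goes to the island with the pack-bot.
4. Smuggler goes back to the mainland alone.
5. Smuggler goes to the island with the sort-bot.
6. Smuggler goes back to the mainland alone.
7. Smuggler goes to the island with the lift-bot.
8. Smuggler goes back to the mainland alone.
9. Smuggler goes to the island with the cut-bot.

9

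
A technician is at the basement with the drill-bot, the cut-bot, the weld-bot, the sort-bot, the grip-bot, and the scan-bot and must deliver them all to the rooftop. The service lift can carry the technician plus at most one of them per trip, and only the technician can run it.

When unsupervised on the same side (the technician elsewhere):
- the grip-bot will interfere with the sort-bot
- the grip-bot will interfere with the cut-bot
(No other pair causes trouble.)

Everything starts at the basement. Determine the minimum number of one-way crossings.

Counting alone: the technician can take at most 1 across per trip to the rooftop, so moving all 6 needs at least 6 loaded trips out, with a return between consecutive ones — at least 11 crossings.
The safety rule pushes this higher. Following every safe sequence of crossings, the most of the 6 that can be at the rooftop as the service lift arrives there on crossing 11 is 5 — never all 6.
So no plan with fewer than 13 crossings exists, and this one achieves 13:
1. Technician goes to the rooftop with the grip-bot.
2. Technician goes back to the basement alone.
3. Technician goes to the rooftop with the drill-bot.
4. Technician goes back to the basement alone.
5. Technician goes to the rooftop with the cut-bot.
6. Technician goes back to the basement with the grip-bot.
7. Technician goes to the rooftop with the sort-bot.
8. Technician goes back to the basement alone.
9. Technician goes to the rooftop with the weld-bot.
10. Technician goes back to the basement alone.
11. Technician goes to the rooftop with the scan-bot.
12. Technician goes back to the basement alone.
13. Technician goes to the rooftop with the grip-bot.

13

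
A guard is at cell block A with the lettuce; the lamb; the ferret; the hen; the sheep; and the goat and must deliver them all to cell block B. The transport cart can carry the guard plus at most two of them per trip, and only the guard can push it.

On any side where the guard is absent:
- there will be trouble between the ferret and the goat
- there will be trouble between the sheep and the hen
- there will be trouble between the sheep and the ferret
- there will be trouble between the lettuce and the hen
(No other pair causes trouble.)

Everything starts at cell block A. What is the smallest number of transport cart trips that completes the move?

7

Counting alone: the guard can take at most 2 across per trip to cell block B, so moving all 6 needs at least 3 loaded trips out, with a return between consecutive ones — at least 5 crossings.
The safety rule pushes this higher. Following every safe sequence of crossings, the most of the 6 that can be at cell block B as the transport cart arrives there on crossing 5 is 5 — never all 6.
So no plan with fewer than 7 crossings exists, and this one achieves 7:
1. Guard goes to cell block B with the ferret and the hen.  [cell block A: the goat, the lamb, the lettuce, the sheep | cell block B: the ferret, the hen]
2. Guard goes back to cell block A alone.  [cell block A: the goat, the lamb, the lettuce, the sheep | cell block B: the ferret, the hen]
3. Guard goes to cell block B with the lamb and the lettuce.  [cell block A: the goat, the sheep | cell block B: the ferret, the hen, the lamb, the lettuce]
4. Guard goes back to cell block A with the hen.  [cell block A: the goat, the hen, the sheep | cell block B: the ferret, the lamb, the lettuce]
5. Guard goes to cell block B with the goat and the sheep.  [cell block A: the hen | cell block B: the ferret, the goat, the lamb, the lettuce, the sheep]
6. Guard goes back to cell block A with the ferret.  [cell block A: the ferret, the hen | cell block B: the goat, the lamb, the lettuce, the sheep]
7. Guard goes to cell block B with the ferret and the hen.  [cell block A: — | cell block B: the ferret, the goat, the hen, the lamb, the lettuce, the sheep]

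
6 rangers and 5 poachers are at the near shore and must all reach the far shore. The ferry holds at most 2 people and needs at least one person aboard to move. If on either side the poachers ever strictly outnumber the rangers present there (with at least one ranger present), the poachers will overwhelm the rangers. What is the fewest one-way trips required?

19

Counting alone: each trip to the far shore takes at most 2 across and each return brings at least 1 back, so after t trips out (and t−1 returns) at most 2t − (t−1) of the 11 are across; that first reaches 11 at t = 10, so at least 19 crossings are needed.
The plan below uses exactly 19 crossings, so it is optimal:
1. 2 poachers → the far shore.  (the near shore: 6R 3P; the far shore: 0R 2P)
2. 1 poacher ← the near shore.  (the near shore: 6R 4P; the far shore: 0R 1P)
3. 2 poachers → the far shore.  (the near shore: 6R 2P; the far shore: 0R 3P)
4. 1 poacher ← the near shore.  (the near shore: 6R 3P; the far shore: 0R 2P)
5. 2 rangers → the far shore.  (the near shore: 4R 3P; the far shore: 2R 2P)
6. 1 poacher ← the near shore.  (the near shore: 4R 4P; the far shore: 2R 1P)
7. 1 ranger and 1 poacher → the far shore.  (the near shore: 3R 3P; the far shore: 3R 2P)
8. 1 ranger ← the near shore.  (the near shore: 4R 3P; the far shore: 2R 2P)
9. 1 ranger and 1 poacher → the far shore.  (the near shore: 3R 2P; the far shore: 3R 3P)
10. 1 poacher ← the near shore.  (the near shore: 3R 3P; the far shore: 3R 2P)
11. 1 ranger and 1 poacher → the far shore.  (the near shore: 2R 2P; the far shore: 4R 3P)
12. 1 ranger ← the near shore.  (the near shore: 3R 2P; the far shore: 3R 3P)
13. 1 ranger and 1 poacher → the far shore.  (the near shore: 2R 1P; the far shore: 4R 4P)
14. 1 poacher ← the near shore.  (the near shore: 2R 2P; the far shore: 4R 3P)
15. 1 ranger and 1 poacher → the far shore.  (the near shore: 1R 1P; the far shore: 5R 4P)
16. 1 ranger ← the near shore.  (the near shore: 2R 1P; the far shore: 4R 4P)
17. 1 ranger and 1 poacher → the far shore.  (the near shore: 1R 0P; the far shore: 5R 5P)
18. 1 poacher ← the near shore.  (the near shore: 1R 1P; the far shore: 5R 4P)
19. 1 ranger and 1 poacher → the far shore.  (the near shore: 0R 0P; the far shore: 6R 5P)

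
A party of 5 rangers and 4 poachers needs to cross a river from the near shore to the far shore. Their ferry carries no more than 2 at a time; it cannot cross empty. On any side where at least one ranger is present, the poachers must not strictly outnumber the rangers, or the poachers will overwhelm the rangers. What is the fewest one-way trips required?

15

Counting alone: each trip to the far shore takes at most 2 across and each return brings at least 1 back, so after t trips out (and t−1 returns) at most 2t − (t−1) of the 9 are across; that first reaches 9 at t = 8, so at least 15 crossings are needed.
The plan below uses exactly 15 crossings, so it is optimal:
1. 2 poachers → the far shore.  (the near shore: 5R 2P; the far shore: 0R 2P)
2. 1 poacher ← the near shore.  (the near shore: 5R 3P; the far shore: 0R 1P)
3. 2 poachers → the far shore.  (the near shore: 5R 1P; the far shore: 0R 3P)
4. 1 poacher ← the near shore.  (the near shore: 5R 2P; the far shore: 0R 2P)
5. 2 rangers → the far shore.  (the near shore: 3R 2P; the far shore: 2R 2P)
6. 1 poacher ← the near shore.  (the near shore: 3R 3P; the far shore: 2R 1P)
7. 1 ranger and 1 poacher → the far shore.  (the near shore: 2R 2P; the far shore: 3R 2P)
8. 1 ranger ← the near shore.  (the near shore: 3R 2P; the far shore: 2R 2P)
9. 1 ranger and 1 poacher → the far shore.  (the near shore: 2R 1P; the far shore: 3R 3P)
10. 1 poacher ← the near shore.  (the near shore: 2R 2P; the far shore: 3R 2P)
11. 1 ranger and 1 poacher → the far shore.  (the near shore: 1R 1P; the far shore: 4R 3P)
12. 1 ranger ← the near shore.  (the near shore: 2R 1P; the far shore: 3R 3P)
13. 1 ranger and 1 poacher → the far shore.  (the near shore: 1R 0P; the far shore: 4R 4P)
14. 1 poacher ← the near shore.  (the near shore: 1R 1P; the far shore: 4R 3P)
15. 1 ranger and 1 poacher → the far shore.  (the near shore: 0R 0P; the far shore: 5R 4P)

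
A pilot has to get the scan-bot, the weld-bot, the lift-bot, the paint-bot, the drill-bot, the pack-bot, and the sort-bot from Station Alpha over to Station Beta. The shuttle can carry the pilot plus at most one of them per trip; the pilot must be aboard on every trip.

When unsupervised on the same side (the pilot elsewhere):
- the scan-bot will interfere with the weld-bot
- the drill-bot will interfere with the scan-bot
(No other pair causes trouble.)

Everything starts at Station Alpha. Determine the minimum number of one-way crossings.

15

Counting alone: the pilot can take at most 1 across per trip to Station Beta, so moving all 7 needs at least 7 loaded trips out, with a return between consecutive ones — at least 13 crossings.
The safety rule pushes this higher. Following every safe sequence of crossings, the most of the 7 that can be at Station Beta as the shuttle arrives there on crossing 13 is 6 — never all 7.
So no plan with fewer than 15 crossings exists, and this one achieves 15:
1. Pilot goes to Station Beta with the scan-bot.
2. Pilot goes back to Station Alpha alone.
3. Pilot goes to Station Beta with the weld-bot.
4. Pilot goes back to Station Alpha with the scan-bot.
5. Pilot goes to Station Beta with the drill-bot.
6. Pilot goes back to Station Alpha alone.
7. Pilot goes to Station Beta with the lift-bot.
8. Pilot goes back to Station Alpha alone.
9. Pilot goes to Station Beta with the paint-bot.
10. Pilot goes back to Station Alpha alone.
11. Pilot goes to Station Beta with the pack-bot.
12. Pilot goes back to Station Alpha alone.
13. Pilot goes to Station Beta with the sort-bot.
14. Pilot goes back to Station Alpha alone.
15. Pilot goes to Station Beta with the scan-bot.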